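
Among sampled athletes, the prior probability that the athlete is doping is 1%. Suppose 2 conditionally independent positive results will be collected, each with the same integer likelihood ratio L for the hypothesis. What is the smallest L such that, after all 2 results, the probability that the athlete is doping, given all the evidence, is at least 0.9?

Prior odds = 0.01/0.99 = 1/99.
Target odds = 0.9/0.1 = 9.
Need L² ≥ 9 ÷ (1/99) = 891.
29² = 841 < 891 ≤ 900 = 30², so L = 30.

30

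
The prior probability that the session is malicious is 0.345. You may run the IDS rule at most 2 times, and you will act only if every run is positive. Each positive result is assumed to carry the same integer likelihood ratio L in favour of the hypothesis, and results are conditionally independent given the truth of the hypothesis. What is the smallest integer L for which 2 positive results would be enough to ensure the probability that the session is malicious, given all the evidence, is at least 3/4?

3

Prior odds = 0.345/0.655 = 69/131.
Target odds = 0.75/0.25 = 3.
Need L² ≥ 3 ÷ (69/131) = 131/23.
2² = 4 < 131/23 ≤ 9 = 3², so L = 3.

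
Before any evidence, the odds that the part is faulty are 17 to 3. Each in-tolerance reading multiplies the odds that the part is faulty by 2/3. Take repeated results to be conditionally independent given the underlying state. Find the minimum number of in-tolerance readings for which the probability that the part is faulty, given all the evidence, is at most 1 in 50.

14

Prior odds = 17/3.
Likelihood ratio per in-tolerance reading = 2/3.
Target odds: 0.02 ÷ 0.98 = 1/49.
Need (17/3) × (2/3)ⁿ ≤ 1/49, i.e. (2/3)ⁿ ≤ 3/833.
(2/3)¹³ = 8192/1594323 is still above 3/833 but (2/3)¹⁴ = 16384/4782969 is at or below it, so n = 14.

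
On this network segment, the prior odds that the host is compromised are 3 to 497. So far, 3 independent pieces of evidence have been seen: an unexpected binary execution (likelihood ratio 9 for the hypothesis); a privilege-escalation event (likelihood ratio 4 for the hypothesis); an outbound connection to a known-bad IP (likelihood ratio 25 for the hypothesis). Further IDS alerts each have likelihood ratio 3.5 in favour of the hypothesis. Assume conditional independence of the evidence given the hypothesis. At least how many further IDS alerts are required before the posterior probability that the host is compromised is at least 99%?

Prior odds = 3/497.
Combined Bayes factor of the evidence already in hand = 9 × 4 × 25 = 900.
Odds after that evidence = (3/497) × 900 = 2700/497.
Target odds = 0.99/0.01 = 99.
Need 3.5ⁿ ≥ 99 ÷ (2700/497) = 5467/300.
3.5² = 12.25 falls short of 5467/300 but 3.5³ = 42.875 reaches it, so n = 3.

3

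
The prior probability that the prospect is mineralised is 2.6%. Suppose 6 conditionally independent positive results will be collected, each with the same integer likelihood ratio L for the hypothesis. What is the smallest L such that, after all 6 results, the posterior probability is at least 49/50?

Prior odds = 0.026/0.974 = 13/487.
Target odds = 0.98/0.02 = 49.
Need L⁶ ≥ 49 ÷ (13/487) = 23863/13.
3⁶ = 729 < 23863/13 ≤ 4096 = 4⁶, so L = 4.

4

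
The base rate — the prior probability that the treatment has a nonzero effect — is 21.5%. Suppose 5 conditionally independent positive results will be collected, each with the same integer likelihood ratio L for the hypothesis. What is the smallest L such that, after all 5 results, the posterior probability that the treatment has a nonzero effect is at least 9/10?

3

Prior odds = 0.215/0.785 = 43/157.
Target odds = 0.9/0.1 = 9.
Need L⁵ ≥ 9 ÷ (43/157) = 1413/43.
2⁵ = 32 < 1413/43 ≤ 243 = 3⁵, so L = 3.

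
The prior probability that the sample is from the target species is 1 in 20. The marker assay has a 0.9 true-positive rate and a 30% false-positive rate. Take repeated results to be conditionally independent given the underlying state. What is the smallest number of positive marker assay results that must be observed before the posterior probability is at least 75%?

Prior odds: 0.05 ÷ 0.95 = 1/19.
Likelihood ratio of a positive result = 0.9/0.3 = 3.
Target posterior odds = 0.75/0.25 = 3.
Require 3ⁿ ≥ 3 ÷ (1/19) = 57.
3³ = 27 falls short of 57 but 3⁴ = 81 reaches it, so n = 4.

4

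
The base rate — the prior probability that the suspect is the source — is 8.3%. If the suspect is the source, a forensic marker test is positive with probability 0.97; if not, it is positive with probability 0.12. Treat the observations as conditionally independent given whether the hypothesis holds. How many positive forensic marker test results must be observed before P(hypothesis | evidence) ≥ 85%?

2

Prior odds: 0.083 ÷ 0.917 = 83/917.
Likelihood ratio of a positive = 0.97/0.12 = 97/12.
Target odds: 0.85 ÷ 0.15 = 17/3.
Require (97/12)ⁿ ≥ 17/3 ÷ (83/917) = 15589/249.
(97/12)¹ = 97/12 falls short of 15589/249 but (97/12)² = 9409/144 reaches it, so n = 2.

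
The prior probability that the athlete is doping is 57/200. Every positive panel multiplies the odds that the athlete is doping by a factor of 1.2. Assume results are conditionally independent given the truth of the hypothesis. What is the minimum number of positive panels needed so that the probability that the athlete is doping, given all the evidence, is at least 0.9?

18

Prior odds = 0.285/0.715 = 57/143.
Likelihood ratio per positive panel = 1.2.
Target odds: 0.9 ÷ 0.1 = 9.
Require 1.2ⁿ ≥ 9 ÷ (57/143) = 429/19.
1.2¹⁷ ≈22.1861 falls short of 429/19 but 1.2¹⁸ ≈26.6233 reaches it, so n = 18.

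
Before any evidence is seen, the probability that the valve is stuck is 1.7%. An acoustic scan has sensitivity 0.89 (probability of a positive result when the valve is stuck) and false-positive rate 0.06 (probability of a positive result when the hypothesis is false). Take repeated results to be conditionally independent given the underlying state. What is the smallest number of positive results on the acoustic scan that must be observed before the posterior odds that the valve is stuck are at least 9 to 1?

3

Prior odds: 0.017 ÷ 0.983 = 17/983.
Likelihood ratio of a positive result = 0.89/0.06 = 89/6.
Target odds = 9.
Require (89/6)ⁿ ≥ 9 ÷ (17/983) = 8847/17.
(89/6)² = 7921/36 falls short of 8847/17 but (89/6)³ = 704969/216 reaches it, so n = 3.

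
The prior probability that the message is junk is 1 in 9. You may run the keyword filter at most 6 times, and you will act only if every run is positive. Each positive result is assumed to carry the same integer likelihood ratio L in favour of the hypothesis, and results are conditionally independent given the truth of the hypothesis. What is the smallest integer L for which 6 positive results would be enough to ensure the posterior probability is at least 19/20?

Prior odds = (1/9)/(8/9) = 0.125.
Target odds = 0.95/0.05 = 19.
Need L⁶ ≥ 19 ÷ 0.125 = 152.
2⁶ = 64 < 152 ≤ 729 = 3⁶, so L = 3.

3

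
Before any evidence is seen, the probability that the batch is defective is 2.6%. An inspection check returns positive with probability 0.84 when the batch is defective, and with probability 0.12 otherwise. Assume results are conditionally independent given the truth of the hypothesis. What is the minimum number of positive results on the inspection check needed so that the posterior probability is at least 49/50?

4

Prior odds: 0.026 ÷ 0.974 = 13/487.
Likelihood ratio of a positive result = 0.84/0.12 = 7.
Target odds: 0.98 ÷ 0.02 = 49.
Require 7ⁿ ≥ 49 ÷ (13/487) = 23863/13.
7³ = 343 falls short of 23863/13 but 7⁴ = 2401 reaches it, so n = 4.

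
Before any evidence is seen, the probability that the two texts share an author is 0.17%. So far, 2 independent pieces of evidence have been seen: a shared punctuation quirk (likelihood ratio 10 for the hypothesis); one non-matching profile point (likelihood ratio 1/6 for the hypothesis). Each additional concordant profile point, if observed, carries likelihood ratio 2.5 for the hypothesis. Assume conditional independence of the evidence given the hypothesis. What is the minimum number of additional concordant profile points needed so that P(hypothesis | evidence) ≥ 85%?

9

Prior odds = 0.0017/0.9983 = 17/9983.
Combined Bayes factor of the evidence already in hand = 10 × (1/6) = 5/3.
Odds after that evidence = (17/9983) × 5/3 = 85/29949.
Target odds = 0.85/0.15 = 17/3.
Need 2.5ⁿ ≥ 17/3 ÷ (85/29949) = 1996.6.
2.5⁸ = 390625/256 falls short of 1996.6 but 2.5⁹ = 1953125/512 reaches it, so n = 9.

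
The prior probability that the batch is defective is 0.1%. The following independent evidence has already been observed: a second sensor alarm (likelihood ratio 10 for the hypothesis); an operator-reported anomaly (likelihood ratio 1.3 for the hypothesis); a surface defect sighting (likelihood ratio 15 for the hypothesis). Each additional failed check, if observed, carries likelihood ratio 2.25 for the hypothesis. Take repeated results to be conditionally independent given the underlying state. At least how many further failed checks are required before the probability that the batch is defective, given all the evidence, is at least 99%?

Prior odds = 0.001/0.999 = 1/999.
Combined Bayes factor of the evidence already in hand = 10 × 1.3 × 15 = 195.
Odds after that evidence = (1/999) × 195 = 65/333.
Target odds = 0.99/0.01 = 99.
Need 2.25ⁿ ≥ 99 ÷ (65/333) = 32967/65.
2.25⁷ = 4782969/16384 falls short of 32967/65 but 2.25⁸ = 43046721/65536 reaches it, so n = 8.

8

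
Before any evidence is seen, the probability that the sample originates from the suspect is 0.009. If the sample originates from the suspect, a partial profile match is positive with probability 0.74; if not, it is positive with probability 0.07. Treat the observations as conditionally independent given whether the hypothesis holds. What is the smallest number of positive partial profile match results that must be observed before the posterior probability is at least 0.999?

Prior odds: 0.009 ÷ 0.991 = 9/991.
Likelihood ratio of a positive = 0.74/0.07 = 74/7.
Target odds: 0.999 ÷ 0.001 = 999.
Need (9/991) × (74/7)ⁿ ≥ 999, i.e. (74/7)ⁿ ≥ 110001.
(74/7)⁴ = 29986576/2401 falls short of 110001 but (74/7)⁵ ≈132029 reaches it, so n = 5.

5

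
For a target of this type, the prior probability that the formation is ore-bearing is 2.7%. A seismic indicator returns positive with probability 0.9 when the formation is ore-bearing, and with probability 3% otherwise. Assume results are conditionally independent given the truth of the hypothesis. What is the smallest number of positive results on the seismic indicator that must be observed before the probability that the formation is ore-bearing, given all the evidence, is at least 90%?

2

Prior odds: 0.027 ÷ 0.973 = 27/973.
Likelihood ratio of a positive result = 0.9/0.03 = 30.
Target posterior odds = 0.9/0.1 = 9.
Require 30ⁿ ≥ 9 ÷ (27/973) = 973/3.
30¹ = 30 falls short of 973/3 but 30² = 900 reaches it, so n = 2.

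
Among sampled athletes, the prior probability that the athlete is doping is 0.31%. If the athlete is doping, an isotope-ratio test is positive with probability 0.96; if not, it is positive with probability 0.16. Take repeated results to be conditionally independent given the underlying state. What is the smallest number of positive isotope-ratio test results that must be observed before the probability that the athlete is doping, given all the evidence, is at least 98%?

6

Prior odds = 0.0031/0.9969 = 31/9969.
Likelihood ratio of a positive = 0.96/0.16 = 6.
Target posterior odds = 0.98/0.02 = 49.
Require 6ⁿ ≥ 49 ÷ (31/9969) = 488481/31.
6⁵ = 7776 falls short of 488481/31 but 6⁶ = 46656 reaches it, so n = 6.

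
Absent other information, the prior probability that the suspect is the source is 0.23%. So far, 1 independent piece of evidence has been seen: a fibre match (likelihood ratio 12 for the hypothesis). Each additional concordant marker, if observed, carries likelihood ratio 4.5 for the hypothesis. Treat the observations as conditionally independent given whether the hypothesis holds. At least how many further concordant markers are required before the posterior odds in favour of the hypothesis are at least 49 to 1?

5

Prior odds = 0.0023/0.9977 = 23/9977.
Bayes factor of the evidence already in hand = 12.
Odds after that evidence = (23/9977) × 12 = 276/9977.
Target odds = 49.
Need 4.5ⁿ ≥ 49 ÷ (276/9977) = 488873/276.
4.5⁴ = 410.0625 falls short of 488873/276 but 4.5⁵ = 1845.28125 reaches it, so n = 5.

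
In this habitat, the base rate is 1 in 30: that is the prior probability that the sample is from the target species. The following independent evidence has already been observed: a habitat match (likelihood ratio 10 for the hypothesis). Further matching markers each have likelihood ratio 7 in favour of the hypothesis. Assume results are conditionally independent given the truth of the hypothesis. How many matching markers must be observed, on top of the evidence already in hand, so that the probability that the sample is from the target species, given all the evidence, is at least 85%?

Prior odds = (1/30)/(29/30) = 1/29.
Bayes factor of the evidence already in hand = 10.
Odds after that evidence = (1/29) × 10 = 10/29.
Target odds = 0.85/0.15 = 17/3.
Need 7ⁿ ≥ 17/3 ÷ (10/29) = 493/30.
7¹ = 7 falls short of 493/30 but 7² = 49 reaches it, so n = 2.

2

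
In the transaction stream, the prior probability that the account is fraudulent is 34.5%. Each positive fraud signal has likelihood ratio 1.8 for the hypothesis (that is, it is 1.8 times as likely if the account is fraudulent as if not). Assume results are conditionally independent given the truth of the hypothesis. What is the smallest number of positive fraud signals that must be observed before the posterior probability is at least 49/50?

Prior odds = 0.345/0.655 = 69/131.
Likelihood ratio per positive fraud signal = 1.8.
Target posterior odds = 0.98/0.02 = 49.
Require 1.8ⁿ ≥ 49 ÷ (69/131) = 6419/69.
1.8⁷ = 4782969/78125 falls short of 6419/69 but 1.8⁸ = 43046721/390625 reaches it, so n = 8.

8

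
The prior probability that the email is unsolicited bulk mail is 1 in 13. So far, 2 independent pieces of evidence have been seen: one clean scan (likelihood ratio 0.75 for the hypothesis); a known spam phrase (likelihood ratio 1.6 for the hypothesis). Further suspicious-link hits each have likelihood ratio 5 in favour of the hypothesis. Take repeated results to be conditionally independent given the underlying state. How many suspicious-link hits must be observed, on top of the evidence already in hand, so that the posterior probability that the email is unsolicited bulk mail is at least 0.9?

3

Prior odds = (1/13)/(12/13) = 1/12.
Combined Bayes factor of the evidence already in hand = 0.75 × 1.6 = 1.2.
Odds after that evidence = (1/12) × 1.2 = 0.1.
Target odds = 0.9/0.1 = 9.
Need 5ⁿ ≥ 9 ÷ 0.1 = 90.
5² = 25 falls short of 90 but 5³ = 125 reaches it, so n = 3.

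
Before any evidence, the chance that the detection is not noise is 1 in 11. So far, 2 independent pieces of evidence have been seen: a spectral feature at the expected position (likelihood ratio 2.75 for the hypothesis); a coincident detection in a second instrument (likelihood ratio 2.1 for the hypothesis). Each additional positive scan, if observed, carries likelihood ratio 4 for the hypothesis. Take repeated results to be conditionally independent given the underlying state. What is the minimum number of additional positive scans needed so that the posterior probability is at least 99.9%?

6

Prior odds = (1/11)/(10/11) = 0.1.
Combined Bayes factor of the evidence already in hand = 2.75 × 2.1 = 5.775.
Odds after that evidence = 0.1 × 5.775 = 0.5775.
Target odds = 0.999/0.001 = 999.
Need 4ⁿ ≥ 999 ÷ 0.5775 = 133200/77.
4⁵ = 1024 falls short of 133200/77 but 4⁶ = 4096 reaches it, so n = 6.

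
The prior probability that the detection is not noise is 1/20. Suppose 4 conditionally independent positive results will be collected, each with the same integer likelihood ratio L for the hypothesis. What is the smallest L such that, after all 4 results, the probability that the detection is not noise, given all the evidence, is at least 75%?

3

Prior odds = 0.05/0.95 = 1/19.
Target odds = 0.75/0.25 = 3.
Need L⁴ ≥ 3 ÷ (1/19) = 57.
2⁴ = 16 < 57 ≤ 81 = 3⁴, so L = 3.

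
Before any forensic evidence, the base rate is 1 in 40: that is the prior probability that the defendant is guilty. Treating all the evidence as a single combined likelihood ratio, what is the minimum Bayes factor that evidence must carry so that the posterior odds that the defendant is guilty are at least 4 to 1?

Prior odds = 0.025/0.975 = 1/39.
Target odds = 4.
Required Bayes factor = 4 ÷ (1/39) = 156.

156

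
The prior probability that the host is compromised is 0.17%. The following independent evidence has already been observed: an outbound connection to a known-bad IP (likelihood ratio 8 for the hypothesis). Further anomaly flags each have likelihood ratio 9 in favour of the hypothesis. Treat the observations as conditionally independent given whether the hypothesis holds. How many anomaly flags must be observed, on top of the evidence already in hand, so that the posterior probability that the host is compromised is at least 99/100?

5

Prior odds = 0.0017/0.9983 = 17/9983.
Bayes factor of the evidence already in hand = 8.
Odds after that evidence = (17/9983) × 8 = 136/9983.
Target odds = 0.99/0.01 = 99.
Need 9ⁿ ≥ 99 ÷ (136/9983) = 988317/136.
9⁴ = 6561 falls short of 988317/136 but 9⁵ = 59049 reaches it, so n = 5.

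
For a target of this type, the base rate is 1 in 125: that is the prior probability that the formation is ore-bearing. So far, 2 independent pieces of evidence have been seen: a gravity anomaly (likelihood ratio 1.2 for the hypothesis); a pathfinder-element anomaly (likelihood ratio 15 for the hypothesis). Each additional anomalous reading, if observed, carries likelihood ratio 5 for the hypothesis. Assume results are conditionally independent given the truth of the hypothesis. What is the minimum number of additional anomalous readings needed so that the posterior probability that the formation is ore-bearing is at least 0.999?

Prior odds = 0.008/0.992 = 1/124.
Combined Bayes factor of the evidence already in hand = 1.2 × 15 = 18.
Odds after that evidence = (1/124) × 18 = 9/62.
Target odds = 0.999/0.001 = 999.
Need 5ⁿ ≥ 999 ÷ (9/62) = 6882.
5⁵ = 3125 falls short of 6882 but 5⁶ = 15625 reaches it, so n = 6.

6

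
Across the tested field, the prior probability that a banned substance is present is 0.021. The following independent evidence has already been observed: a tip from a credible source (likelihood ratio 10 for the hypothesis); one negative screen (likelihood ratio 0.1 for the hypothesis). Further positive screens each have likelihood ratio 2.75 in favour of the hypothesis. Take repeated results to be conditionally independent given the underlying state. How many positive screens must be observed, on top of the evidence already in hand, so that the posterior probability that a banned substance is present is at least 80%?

Prior odds = 0.021/0.979 = 21/979.
Combined Bayes factor of the evidence already in hand = 10 × 0.1 = 1.
Odds after that evidence = (21/979) × 1 = 21/979.
Target odds = 0.8/0.2 = 4.
Need 2.75ⁿ ≥ 4 ÷ (21/979) = 3916/21.
2.75⁵ = 161051/1024 falls short of 3916/21 but 2.75⁶ = 1771561/4096 reaches it, so n = 6.

6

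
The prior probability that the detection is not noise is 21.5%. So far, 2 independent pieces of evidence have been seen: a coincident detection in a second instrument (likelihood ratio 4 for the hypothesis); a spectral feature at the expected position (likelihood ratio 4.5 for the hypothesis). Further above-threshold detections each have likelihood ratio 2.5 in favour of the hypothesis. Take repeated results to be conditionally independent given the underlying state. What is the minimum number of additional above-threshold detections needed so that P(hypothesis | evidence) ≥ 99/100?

4

Prior odds = 0.215/0.785 = 43/157.
Combined Bayes factor of the evidence already in hand = 4 × 4.5 = 18.
Odds after that evidence = (43/157) × 18 = 774/157.
Target odds = 0.99/0.01 = 99.
Need 2.5ⁿ ≥ 99 ÷ (774/157) = 1727/86.
2.5³ = 15.625 falls short of 1727/86 but 2.5⁴ = 39.0625 reaches it, so n = 4.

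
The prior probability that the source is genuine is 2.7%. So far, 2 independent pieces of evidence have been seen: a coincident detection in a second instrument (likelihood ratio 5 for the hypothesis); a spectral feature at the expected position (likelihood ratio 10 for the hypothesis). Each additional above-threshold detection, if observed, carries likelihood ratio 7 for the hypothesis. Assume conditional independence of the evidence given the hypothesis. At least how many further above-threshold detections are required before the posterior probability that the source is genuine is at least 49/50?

Prior odds = 0.027/0.973 = 27/973.
Combined Bayes factor of the evidence already in hand = 5 × 10 = 50.
Odds after that evidence = (27/973) × 50 = 1350/973.
Target odds = 0.98/0.02 = 49.
Need 7ⁿ ≥ 49 ÷ (1350/973) = 47677/1350.
7¹ = 7 falls short of 47677/1350 but 7² = 49 reaches it, so n = 2.

2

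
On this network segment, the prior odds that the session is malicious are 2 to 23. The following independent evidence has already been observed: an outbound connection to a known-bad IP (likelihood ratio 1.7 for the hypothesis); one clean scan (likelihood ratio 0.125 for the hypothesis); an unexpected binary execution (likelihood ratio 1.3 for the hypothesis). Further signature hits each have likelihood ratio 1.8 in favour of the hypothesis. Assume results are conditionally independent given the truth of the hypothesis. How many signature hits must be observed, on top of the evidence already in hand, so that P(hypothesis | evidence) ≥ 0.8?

9

Prior odds = 2/23.
Combined Bayes factor of the evidence already in hand = 1.7 × 0.125 × 1.3 = 0.27625.
Odds after that evidence = (2/23) × 0.27625 = 221/9200.
Target odds = 0.8/0.2 = 4.
Need 1.8ⁿ ≥ 4 ÷ (221/9200) = 36800/221.
1.8⁸ = 43046721/390625 falls short of 36800/221 but 1.8⁹ = 387420489/1953125 reaches it, so n = 9.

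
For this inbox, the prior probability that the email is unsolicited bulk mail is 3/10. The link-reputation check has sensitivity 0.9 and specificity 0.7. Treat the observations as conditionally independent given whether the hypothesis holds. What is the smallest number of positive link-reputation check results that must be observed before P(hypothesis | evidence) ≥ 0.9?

3

Prior odds = 0.3/0.7 = 3/7.
False-positive rate = 1 − 0.7 = 0.3; likelihood ratio of a positive = 0.9/0.3 = 3.
Target odds: 0.9 ÷ 0.1 = 9.
Require 3ⁿ ≥ 9 ÷ (3/7) = 21.
3² = 9 falls short of 21 but 3³ = 27 reaches it, so n = 3.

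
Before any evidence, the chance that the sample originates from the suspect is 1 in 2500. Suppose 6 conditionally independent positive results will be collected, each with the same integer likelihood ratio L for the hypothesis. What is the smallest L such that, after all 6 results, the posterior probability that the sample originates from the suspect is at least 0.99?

Prior odds = 0.0004/0.9996 = 1/2499.
Target odds = 0.99/0.01 = 99.
Need L⁶ ≥ 99 ÷ (1/2499) = 247401.
7⁶ = 117649 < 247401 ≤ 262144 = 8⁶, so L = 8.

8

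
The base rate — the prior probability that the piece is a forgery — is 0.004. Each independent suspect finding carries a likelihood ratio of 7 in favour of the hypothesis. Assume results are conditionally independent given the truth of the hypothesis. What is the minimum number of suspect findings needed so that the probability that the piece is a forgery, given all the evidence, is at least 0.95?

Prior odds = 0.004/0.996 = 1/249.
Likelihood ratio per suspect finding = 7.
Target odds: 0.95 ÷ 0.05 = 19.
Need (1/249) × 7ⁿ ≥ 19, i.e. 7ⁿ ≥ 4731.
7⁴ = 2401 falls short of 4731 but 7⁵ = 16807 reaches it, so n = 5.

5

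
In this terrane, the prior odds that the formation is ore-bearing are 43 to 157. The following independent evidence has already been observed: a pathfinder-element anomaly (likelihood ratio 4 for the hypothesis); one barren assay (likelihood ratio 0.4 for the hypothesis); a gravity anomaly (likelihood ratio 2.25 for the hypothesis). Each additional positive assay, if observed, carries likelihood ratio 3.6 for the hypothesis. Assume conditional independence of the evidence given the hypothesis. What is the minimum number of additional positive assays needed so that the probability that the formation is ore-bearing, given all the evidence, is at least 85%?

2

Prior odds = 43/157.
Combined Bayes factor of the evidence already in hand = 4 × 0.4 × 2.25 = 3.6.
Odds after that evidence = (43/157) × 3.6 = 774/785.
Target odds = 0.85/0.15 = 17/3.
Need 3.6ⁿ ≥ 17/3 ÷ (774/785) = 13345/2322.
3.6¹ = 3.6 falls short of 13345/2322 but 3.6² = 12.96 reaches it, so n = 2.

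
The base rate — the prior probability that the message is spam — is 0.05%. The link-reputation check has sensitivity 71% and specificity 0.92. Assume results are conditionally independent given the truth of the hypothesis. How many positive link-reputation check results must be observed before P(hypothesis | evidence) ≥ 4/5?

5

Prior odds = 0.0005/0.9995 = 1/1999.
False-positive rate = 1 − 0.92 = 0.08; likelihood ratio of a positive = 0.71/0.08 = 8.875.
Target odds: 0.8 ÷ 0.2 = 4.
Need (1/1999) × 8.875ⁿ ≥ 4, i.e. 8.875ⁿ ≥ 7996.
8.875⁴ = 25411681/4096 falls short of 7996 but 8.875⁵ ≈55060.7 reaches it, so n = 5.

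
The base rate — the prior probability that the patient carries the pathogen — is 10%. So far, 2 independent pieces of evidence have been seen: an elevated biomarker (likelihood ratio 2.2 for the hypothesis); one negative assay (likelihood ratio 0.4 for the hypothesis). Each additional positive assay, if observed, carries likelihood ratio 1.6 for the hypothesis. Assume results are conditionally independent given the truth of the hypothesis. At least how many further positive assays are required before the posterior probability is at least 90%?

10

Prior odds = 0.1/0.9 = 1/9.
Combined Bayes factor of the evidence already in hand = 2.2 × 0.4 = 0.88.
Odds after that evidence = (1/9) × 0.88 = 22/225.
Target odds = 0.9/0.1 = 9.
Need 1.6ⁿ ≥ 9 ÷ (22/225) = 2025/22.
1.6⁹ = 134217728/1953125 falls short of 2025/22 but 1.6¹⁰ ≈109.951 reaches it, so n = 10.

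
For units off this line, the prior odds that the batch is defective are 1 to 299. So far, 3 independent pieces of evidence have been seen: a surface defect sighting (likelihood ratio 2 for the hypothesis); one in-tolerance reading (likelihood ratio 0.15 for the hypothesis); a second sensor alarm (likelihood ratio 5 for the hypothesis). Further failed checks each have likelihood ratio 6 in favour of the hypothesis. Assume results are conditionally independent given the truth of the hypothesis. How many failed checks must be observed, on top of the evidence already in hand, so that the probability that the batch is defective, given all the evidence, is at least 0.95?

5

Prior odds = 1/299.
Combined Bayes factor of the evidence already in hand = 2 × 0.15 × 5 = 1.5.
Odds after that evidence = (1/299) × 1.5 = 3/598.
Target odds = 0.95/0.05 = 19.
Need 6ⁿ ≥ 19 ÷ (3/598) = 11362/3.
6⁴ = 1296 falls short of 11362/3 but 6⁵ = 7776 reaches it, so n = 5.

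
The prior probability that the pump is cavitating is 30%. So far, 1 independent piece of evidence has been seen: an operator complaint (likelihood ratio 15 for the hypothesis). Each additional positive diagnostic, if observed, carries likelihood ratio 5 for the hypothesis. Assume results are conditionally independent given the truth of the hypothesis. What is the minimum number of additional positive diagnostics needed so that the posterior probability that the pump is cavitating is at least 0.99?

Prior odds = 0.3/0.7 = 3/7.
Bayes factor of the evidence already in hand = 15.
Odds after that evidence = (3/7) × 15 = 45/7.
Target odds = 0.99/0.01 = 99.
Need 5ⁿ ≥ 99 ÷ (45/7) = 15.4.
5¹ = 5 falls short of 15.4 but 5² = 25 reaches it, so n = 2.

2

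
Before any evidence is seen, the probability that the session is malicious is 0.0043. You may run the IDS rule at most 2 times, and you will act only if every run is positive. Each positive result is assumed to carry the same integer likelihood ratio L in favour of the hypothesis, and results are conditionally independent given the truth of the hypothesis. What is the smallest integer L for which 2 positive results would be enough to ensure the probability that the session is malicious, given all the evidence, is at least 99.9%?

481

Prior odds = 0.0043/0.9957 = 43/9957.
Target odds = 0.999/0.001 = 999.
Need L² ≥ 999 ÷ (43/9957) = 9947043/43.
480² = 230400 < 9947043/43 ≤ 231361 = 481², so L = 481.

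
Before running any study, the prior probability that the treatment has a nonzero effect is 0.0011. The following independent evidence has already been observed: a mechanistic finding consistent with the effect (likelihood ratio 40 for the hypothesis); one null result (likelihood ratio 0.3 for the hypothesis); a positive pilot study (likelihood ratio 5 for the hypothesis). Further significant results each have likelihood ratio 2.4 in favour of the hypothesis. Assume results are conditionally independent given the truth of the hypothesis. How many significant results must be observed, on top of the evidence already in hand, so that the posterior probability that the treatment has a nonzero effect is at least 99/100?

Prior odds = 0.0011/0.9989 = 11/9989.
Combined Bayes factor of the evidence already in hand = 40 × 0.3 × 5 = 60.
Odds after that evidence = (11/9989) × 60 = 660/9989.
Target odds = 0.99/0.01 = 99.
Need 2.4ⁿ ≥ 99 ÷ (660/9989) = 1498.35.
2.4⁸ = 429981696/390625 falls short of 1498.35 but 2.4⁹ ≈2641.81 reaches it, so n = 9.

9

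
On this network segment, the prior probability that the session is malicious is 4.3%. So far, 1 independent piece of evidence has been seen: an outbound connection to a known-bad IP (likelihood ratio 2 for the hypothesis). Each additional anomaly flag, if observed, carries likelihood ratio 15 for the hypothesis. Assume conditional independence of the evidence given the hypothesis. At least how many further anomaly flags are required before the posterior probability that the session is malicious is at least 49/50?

3

Prior odds = 0.043/0.957 = 43/957.
Bayes factor of the evidence already in hand = 2.
Odds after that evidence = (43/957) × 2 = 86/957.
Target odds = 0.98/0.02 = 49.
Need 15ⁿ ≥ 49 ÷ (86/957) = 46893/86.
15² = 225 falls short of 46893/86 but 15³ = 3375 reaches it, so n = 3.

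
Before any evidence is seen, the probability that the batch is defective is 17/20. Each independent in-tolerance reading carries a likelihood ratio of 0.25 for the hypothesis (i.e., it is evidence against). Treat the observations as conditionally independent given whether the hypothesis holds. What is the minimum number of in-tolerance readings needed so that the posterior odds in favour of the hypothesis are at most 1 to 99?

5

Prior odds = 0.85/0.15 = 17/3.
Likelihood ratio per in-tolerance reading = 0.25.
Target odds = 1/99.
Need (17/3) × 0.25ⁿ ≤ 1/99, i.e. 0.25ⁿ ≤ 1/561.
0.25⁴ = 0.00390625 is still above 1/561 but 0.25⁵ = 1/1024 is at or below it, so n = 5.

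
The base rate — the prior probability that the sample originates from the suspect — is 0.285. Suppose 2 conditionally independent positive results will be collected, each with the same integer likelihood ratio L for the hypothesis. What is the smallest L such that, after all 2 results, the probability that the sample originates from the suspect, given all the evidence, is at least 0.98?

Prior odds = 0.285/0.715 = 57/143.
Target odds = 0.98/0.02 = 49.
Need L² ≥ 49 ÷ (57/143) = 7007/57.
11² = 121 < 7007/57 ≤ 144 = 12², so L = 12.

12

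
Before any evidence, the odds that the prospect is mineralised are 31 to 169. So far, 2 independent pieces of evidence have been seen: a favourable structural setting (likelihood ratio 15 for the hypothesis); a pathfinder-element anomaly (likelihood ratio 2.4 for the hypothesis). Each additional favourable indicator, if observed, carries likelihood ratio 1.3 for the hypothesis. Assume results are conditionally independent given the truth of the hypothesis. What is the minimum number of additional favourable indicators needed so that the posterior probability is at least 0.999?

Prior odds = 31/169.
Combined Bayes factor of the evidence already in hand = 15 × 2.4 = 36.
Odds after that evidence = (31/169) × 36 = 1116/169.
Target odds = 0.999/0.001 = 999.
Need 1.3ⁿ ≥ 999 ÷ (1116/169) = 18759/124.
1.3¹⁹ ≈146.192 falls short of 18759/124 but 1.3²⁰ ≈190.05 reaches it, so n = 20.

20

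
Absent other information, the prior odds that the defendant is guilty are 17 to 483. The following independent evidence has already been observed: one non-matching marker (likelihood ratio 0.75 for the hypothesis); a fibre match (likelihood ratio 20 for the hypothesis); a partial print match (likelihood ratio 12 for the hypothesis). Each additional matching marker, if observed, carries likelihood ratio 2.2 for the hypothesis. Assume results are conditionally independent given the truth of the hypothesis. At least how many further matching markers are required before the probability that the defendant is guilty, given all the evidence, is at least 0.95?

Prior odds = 17/483.
Combined Bayes factor of the evidence already in hand = 0.75 × 20 × 12 = 180.
Odds after that evidence = (17/483) × 180 = 1020/161.
Target odds = 0.95/0.05 = 19.
Need 2.2ⁿ ≥ 19 ÷ (1020/161) = 3059/1020.
2.2¹ = 2.2 falls short of 3059/1020 but 2.2² = 4.84 reaches it, so n = 2.

2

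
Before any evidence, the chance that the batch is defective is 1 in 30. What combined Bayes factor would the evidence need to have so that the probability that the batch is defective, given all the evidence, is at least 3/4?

Prior odds = (1/30)/(29/30) = 1/29.
Target odds = 0.75/0.25 = 3.
Required Bayes factor = 3 ÷ (1/29) = 87.

87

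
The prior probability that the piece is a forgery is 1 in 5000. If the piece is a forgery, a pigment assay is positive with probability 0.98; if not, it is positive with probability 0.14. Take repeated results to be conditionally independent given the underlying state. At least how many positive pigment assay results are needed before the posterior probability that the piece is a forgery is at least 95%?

Prior odds: 0.0002 ÷ 0.9998 = 1/4999.
Likelihood ratio of a positive = 0.98/0.14 = 7.
Target posterior odds = 0.95/0.05 = 19.
Require 7ⁿ ≥ 19 ÷ (1/4999) = 94981.
7⁵ = 16807 falls short of 94981 but 7⁶ = 117649 reaches it, so n = 6.

6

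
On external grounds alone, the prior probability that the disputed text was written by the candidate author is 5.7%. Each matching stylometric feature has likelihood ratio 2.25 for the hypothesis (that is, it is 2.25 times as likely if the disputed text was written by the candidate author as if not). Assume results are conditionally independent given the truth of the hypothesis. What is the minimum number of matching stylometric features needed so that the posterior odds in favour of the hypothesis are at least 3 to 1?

5

Prior odds: 0.057 ÷ 0.943 = 57/943.
Likelihood ratio per matching stylometric feature = 2.25.
Target odds = 3.
Require 2.25ⁿ ≥ 3 ÷ (57/943) = 943/19.
2.25⁴ = 25.62890625 falls short of 943/19 but 2.25⁵ = 59049/1024 reaches it, so n = 5.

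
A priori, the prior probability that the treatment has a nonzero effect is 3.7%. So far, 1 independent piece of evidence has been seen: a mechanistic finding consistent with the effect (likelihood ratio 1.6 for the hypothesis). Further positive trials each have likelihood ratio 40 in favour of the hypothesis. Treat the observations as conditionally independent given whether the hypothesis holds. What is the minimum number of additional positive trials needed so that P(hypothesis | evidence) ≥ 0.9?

2

Prior odds = 0.037/0.963 = 37/963.
Bayes factor of the evidence already in hand = 1.6.
Odds after that evidence = (37/963) × 1.6 = 296/4815.
Target odds = 0.9/0.1 = 9.
Need 40ⁿ ≥ 9 ÷ (296/4815) = 43335/296.
40¹ = 40 falls short of 43335/296 but 40² = 1600 reaches it, so n = 2.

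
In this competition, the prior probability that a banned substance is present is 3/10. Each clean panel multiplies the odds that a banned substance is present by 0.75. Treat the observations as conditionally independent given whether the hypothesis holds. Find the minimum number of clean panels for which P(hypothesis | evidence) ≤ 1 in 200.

Prior odds = 0.3/0.7 = 3/7.
Likelihood ratio per clean panel = 0.75.
Target posterior odds = 0.005/0.995 = 1/199.
Require 0.75ⁿ ≤ 1/199 ÷ (3/7) = 7/597.
0.75¹⁵ ≈0.0133635 is still above 7/597 but 0.75¹⁶ ≈0.0100226 is at or below it, so n = 16.

16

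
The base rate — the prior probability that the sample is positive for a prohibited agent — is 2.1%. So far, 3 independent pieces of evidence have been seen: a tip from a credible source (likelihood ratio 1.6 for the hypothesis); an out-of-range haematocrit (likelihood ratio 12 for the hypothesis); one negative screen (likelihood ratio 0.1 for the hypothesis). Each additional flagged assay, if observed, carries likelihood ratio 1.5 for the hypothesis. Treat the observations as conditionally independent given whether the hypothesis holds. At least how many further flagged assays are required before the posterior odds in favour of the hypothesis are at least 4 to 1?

Prior odds = 0.021/0.979 = 21/979.
Combined Bayes factor of the evidence already in hand = 1.6 × 12 × 0.1 = 1.92.
Odds after that evidence = (21/979) × 1.92 = 1008/24475.
Target odds = 4.
Need 1.5ⁿ ≥ 4 ÷ (1008/24475) = 24475/252.
1.5¹¹ = 177147/2048 falls short of 24475/252 but 1.5¹² = 531441/4096 reaches it, so n = 12.

12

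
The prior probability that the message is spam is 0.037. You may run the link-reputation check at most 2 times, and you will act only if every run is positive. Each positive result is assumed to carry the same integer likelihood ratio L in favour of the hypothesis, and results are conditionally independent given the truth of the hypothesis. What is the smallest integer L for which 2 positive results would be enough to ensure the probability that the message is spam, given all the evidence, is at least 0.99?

51

Prior odds = 0.037/0.963 = 37/963.
Target odds = 0.99/0.01 = 99.
Need L² ≥ 99 ÷ (37/963) = 95337/37.
50² = 2500 < 95337/37 ≤ 2601 = 51², so L = 51.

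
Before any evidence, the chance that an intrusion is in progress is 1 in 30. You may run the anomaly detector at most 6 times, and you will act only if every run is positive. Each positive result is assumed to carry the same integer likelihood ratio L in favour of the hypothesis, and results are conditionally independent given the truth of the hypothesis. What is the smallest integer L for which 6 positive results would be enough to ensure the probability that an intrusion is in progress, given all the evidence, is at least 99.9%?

6

Prior odds = (1/30)/(29/30) = 1/29.
Target odds = 0.999/0.001 = 999.
Need L⁶ ≥ 999 ÷ (1/29) = 28971.
5⁶ = 15625 < 28971 ≤ 46656 = 6⁶, so L = 6.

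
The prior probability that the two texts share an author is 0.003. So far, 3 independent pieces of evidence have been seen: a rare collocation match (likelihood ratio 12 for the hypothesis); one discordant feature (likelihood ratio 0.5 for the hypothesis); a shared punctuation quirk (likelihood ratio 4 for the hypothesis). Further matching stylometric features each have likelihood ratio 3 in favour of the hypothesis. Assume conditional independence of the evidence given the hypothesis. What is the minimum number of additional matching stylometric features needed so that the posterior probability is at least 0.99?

Prior odds = 0.003/0.997 = 3/997.
Combined Bayes factor of the evidence already in hand = 12 × 0.5 × 4 = 24.
Odds after that evidence = (3/997) × 24 = 72/997.
Target odds = 0.99/0.01 = 99.
Need 3ⁿ ≥ 99 ÷ (72/997) = 1370.875.
3⁶ = 729 falls short of 1370.875 but 3⁷ = 2187 reaches it, so n = 7.

7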